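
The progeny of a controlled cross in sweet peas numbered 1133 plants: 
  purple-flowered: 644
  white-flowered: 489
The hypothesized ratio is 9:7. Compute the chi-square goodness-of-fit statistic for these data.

0.160

Total ratio parts = 16. Expected numbers out of 1133:
  purple-flowered: 1133 × 9/16 = 637.3125
  white-flowered: 1133 × 7/16 = 495.6875
χ² = Σ (O − E)² / E
  purple-flowered: (644 − 637.3125)² / 637.3125 = 0.0702
  white-flowered: (489 − 495.6875)² / 495.6875 = 0.0902
χ² = 0.0702 + 0.0902 = 0.1604 ≈ 0.160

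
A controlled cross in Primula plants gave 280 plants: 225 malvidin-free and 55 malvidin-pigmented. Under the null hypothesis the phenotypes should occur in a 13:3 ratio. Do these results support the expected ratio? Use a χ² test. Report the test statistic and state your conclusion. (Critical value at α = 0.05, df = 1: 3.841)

0.147; consistent

Total ratio parts = 16. Expected numbers out of 280:
  malvidin-free: 280 × 13/16 = 227.5
  malvidin-pigmented: 280 × 3/16 = 52.5
χ² = Σ (O − E)² / E
  malvidin-free: (225 − 227.5)² / 227.5 = 0.0275
  malvidin-pigmented: (55 − 52.5)² / 52.5 = 0.1190
χ² = 0.0275 + 0.1190 = 0.1465 ≈ 0.147
Degrees of freedom = 2 − 1 = 1; critical value at α = 0.05 is 3.841.
Since 0.147 < 3.841, we fail to reject the null hypothesis — the data are consistent with the 13:3 ratio.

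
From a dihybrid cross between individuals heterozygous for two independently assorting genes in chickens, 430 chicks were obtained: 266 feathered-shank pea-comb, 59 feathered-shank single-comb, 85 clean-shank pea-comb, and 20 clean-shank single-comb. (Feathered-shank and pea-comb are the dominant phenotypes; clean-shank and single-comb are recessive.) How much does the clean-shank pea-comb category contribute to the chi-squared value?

A dihybrid F₂ with independent assortment and complete dominance at both loci gives a 9:3:3:1 phenotypic ratio.
Total ratio parts = 16. Expected numbers out of 430:
  feathered-shank pea-comb: 430 × 9/16 = 241.875
  feathered-shank single-comb: 430 × 3/16 = 80.625
  clean-shank pea-comb: 430 × 3/16 = 80.625
  clean-shank single-comb: 430 × 1/16 = 26.875
Contribution of clean-shank pea-comb: (85 − 80.625)² / 80.625 = 0.2374

0.237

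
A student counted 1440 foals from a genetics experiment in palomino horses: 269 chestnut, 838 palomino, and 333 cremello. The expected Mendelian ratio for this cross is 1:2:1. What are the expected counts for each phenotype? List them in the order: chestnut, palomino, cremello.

360, 720, 360

The 1:2:1 ratio has 4 parts, so with N = 1440 the expected counts are:
  chestnut: 1440 × 1/4 = 360
  palomino: 1440 × 2/4 = 720
  cremello: 1440 × 1/4 = 360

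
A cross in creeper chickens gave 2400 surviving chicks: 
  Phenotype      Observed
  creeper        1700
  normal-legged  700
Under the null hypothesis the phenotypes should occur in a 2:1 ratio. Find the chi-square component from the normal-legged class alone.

Expected counts for N = 2400 under a 2:1 ratio (total parts = 3):
  creeper: 2400 × 2/3 = 1600
  normal-legged: 2400 × 1/3 = 800
Contribution of normal-legged: (700 − 800)² / 800 = 12.5000

12.500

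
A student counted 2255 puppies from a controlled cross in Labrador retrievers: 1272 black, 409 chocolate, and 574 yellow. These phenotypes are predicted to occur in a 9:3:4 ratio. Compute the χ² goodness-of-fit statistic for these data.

Expected counts for N = 2255 under a 9:3:4 ratio (total parts = 16):
  black: 2255 × 9/16 = 1268.4375
  chocolate: 2255 × 3/16 = 422.8125
  yellow: 2255 × 4/16 = 563.75
χ² = Σ (O − E)² / E
  black: (1272 − 1268.4375)² / 1268.4375 = 0.0100
  chocolate: (409 − 422.8125)² / 422.8125 = 0.4512
  yellow: (574 − 563.75)² / 563.75 = 0.1864
χ² = 0.0100 + 0.4512 + 0.1864 = 0.6476 ≈ 0.648

0.648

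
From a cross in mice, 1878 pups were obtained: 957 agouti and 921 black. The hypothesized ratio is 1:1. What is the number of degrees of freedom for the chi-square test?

1

A goodness-of-fit test with 2 phenotype classes has df = 2 − 1 = 1.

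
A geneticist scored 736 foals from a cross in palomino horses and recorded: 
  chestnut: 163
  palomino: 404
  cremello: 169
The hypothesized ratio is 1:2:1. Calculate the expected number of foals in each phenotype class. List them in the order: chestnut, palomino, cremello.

184, 368, 184

Under the 1:2:1 hypothesis (Σ ratio = 4, N = 736):
  chestnut: 736 × 1/4 = 184
  palomino: 736 × 2/4 = 368
  cremello: 736 × 1/4 = 184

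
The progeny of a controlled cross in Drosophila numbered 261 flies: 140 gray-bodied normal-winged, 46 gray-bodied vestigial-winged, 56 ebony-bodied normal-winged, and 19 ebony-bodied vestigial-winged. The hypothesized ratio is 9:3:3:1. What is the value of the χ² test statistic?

Expected counts for N = 261 under a 9:3:3:1 ratio (total parts = 16):
  gray-bodied normal-winged: 261 × 9/16 = 146.8125
  gray-bodied vestigial-winged: 261 × 3/16 = 48.9375
  ebony-bodied normal-winged: 261 × 3/16 = 48.9375
  ebony-bodied vestigial-winged: 261 × 1/16 = 16.3125
χ² = Σ (O − E)² / E
  gray-bodied normal-winged: (140 − 146.8125)² / 146.8125 = 0.3161
  gray-bodied vestigial-winged: (46 − 48.9375)² / 48.9375 = 0.1763
  ebony-bodied normal-winged: (56 − 48.9375)² / 48.9375 = 1.0192
  ebony-bodied vestigial-winged: (19 − 16.3125)² / 16.3125 = 0.4428
χ² = 0.3161 + 0.1763 + 1.0192 + 0.4428 = 1.9544 ≈ 1.954

1.954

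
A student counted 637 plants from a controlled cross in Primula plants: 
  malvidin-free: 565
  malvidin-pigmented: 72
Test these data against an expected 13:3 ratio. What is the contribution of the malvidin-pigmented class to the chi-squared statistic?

18.841

Expected counts for N = 637 under a 13:3 ratio (total parts = 16):
  malvidin-free: 637 × 13/16 = 517.5625
  malvidin-pigmented: 637 × 3/16 = 119.4375
Contribution of malvidin-pigmented: (72 − 119.4375)² / 119.4375 = 18.8410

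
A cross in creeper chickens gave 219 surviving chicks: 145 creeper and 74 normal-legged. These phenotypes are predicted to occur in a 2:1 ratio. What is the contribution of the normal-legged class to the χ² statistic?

0.014

Total ratio parts = 3. Expected numbers out of 219:
  creeper: 219 × 2/3 = 146
  normal-legged: 219 × 1/3 = 73
Contribution of normal-legged: (74 − 73)² / 73 = 0.0137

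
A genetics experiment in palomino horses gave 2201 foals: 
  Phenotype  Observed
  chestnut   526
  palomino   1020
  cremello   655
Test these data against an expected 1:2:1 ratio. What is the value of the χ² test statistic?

26.898

The 1:2:1 ratio has 4 parts, so with N = 2201 the expected counts are:
  chestnut: 2201 × 1/4 = 550.25
  palomino: 2201 × 2/4 = 1100.5
  cremello: 2201 × 1/4 = 550.25
χ² = Σ (O − E)² / E
  chestnut: (526 − 550.25)² / 550.25 = 1.0687
  palomino: (1020 − 1100.5)² / 1100.5 = 5.8885
  cremello: (655 − 550.25)² / 550.25 = 19.9410
χ² = 1.0687 + 5.8885 + 19.9410 = 26.8982 ≈ 26.898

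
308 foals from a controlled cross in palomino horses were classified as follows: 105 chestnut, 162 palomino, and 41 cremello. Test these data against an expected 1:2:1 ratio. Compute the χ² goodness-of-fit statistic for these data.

Total ratio parts = 4. Expected numbers out of 308:
  chestnut: 308 × 1/4 = 77
  palomino: 308 × 2/4 = 154
  cremello: 308 × 1/4 = 77
χ² = Σ (O − E)² / E
  chestnut: (105 − 77)² / 77 = 10.1818
  palomino: (162 − 154)² / 154 = 0.4156
  cremello: (41 − 77)² / 77 = 16.8312
χ² = 10.1818 + 0.4156 + 16.8312 = 27.4286 ≈ 27.429

27.429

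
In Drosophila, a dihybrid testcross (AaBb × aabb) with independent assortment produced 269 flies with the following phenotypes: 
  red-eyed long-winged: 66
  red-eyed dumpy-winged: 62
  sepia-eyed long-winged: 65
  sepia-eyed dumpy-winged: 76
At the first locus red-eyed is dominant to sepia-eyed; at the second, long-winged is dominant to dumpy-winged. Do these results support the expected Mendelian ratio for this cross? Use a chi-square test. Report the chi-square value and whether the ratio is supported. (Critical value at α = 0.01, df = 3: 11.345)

1.647; consistent

A dihybrid testcross with independent assortment gives a 1:1:1:1 ratio.
Expected counts for N = 269 under a 1:1:1:1 ratio (total parts = 4):
  red-eyed long-winged: 269 × 1/4 = 67.25
  red-eyed dumpy-winged: 269 × 1/4 = 67.25
  sepia-eyed long-winged: 269 × 1/4 = 67.25
  sepia-eyed dumpy-winged: 269 × 1/4 = 67.25
χ² = Σ (O − E)² / E
  red-eyed long-winged: (66 − 67.25)² / 67.25 = 0.0232
  red-eyed dumpy-winged: (62 − 67.25)² / 67.25 = 0.4099
  sepia-eyed long-winged: (65 − 67.25)² / 67.25 = 0.0753
  sepia-eyed dumpy-winged: (76 − 67.25)² / 67.25 = 1.1385
χ² = 0.0232 + 0.4099 + 0.0753 + 1.1385 = 1.6469 ≈ 1.647
Degrees of freedom = 4 − 1 = 3; critical value at α = 0.01 is 11.345.
Since 1.647 < 11.345, we fail to reject the null hypothesis — the data are consistent with the 1:1:1:1 ratio.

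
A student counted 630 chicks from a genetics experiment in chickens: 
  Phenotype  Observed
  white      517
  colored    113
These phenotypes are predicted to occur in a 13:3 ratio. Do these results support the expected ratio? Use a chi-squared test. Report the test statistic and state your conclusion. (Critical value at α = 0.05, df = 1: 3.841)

0.274; consistent

The 13:3 ratio has 16 parts, so with N = 630 the expected counts are:
  white: 630 × 13/16 = 511.875
  colored: 630 × 3/16 = 118.125
χ² = Σ (O − E)² / E
  white: (517 − 511.875)² / 511.875 = 0.0513
  colored: (113 − 118.125)² / 118.125 = 0.2224
χ² = 0.0513 + 0.2224 = 0.2737 ≈ 0.274
Degrees of freedom = 2 − 1 = 1; critical value at α = 0.05 is 3.841.
Since 0.274 < 3.841, we fail to reject the null hypothesis — the data are consistent with the 13:3 ratio.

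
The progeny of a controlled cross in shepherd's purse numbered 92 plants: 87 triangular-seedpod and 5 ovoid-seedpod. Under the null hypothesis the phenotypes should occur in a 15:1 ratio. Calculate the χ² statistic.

Total ratio parts = 16. Expected numbers out of 92:
  triangular-seedpod: 92 × 15/16 = 86.25
  ovoid-seedpod: 92 × 1/16 = 5.75
χ² = Σ (O − E)² / E
  triangular-seedpod: (87 − 86.25)² / 86.25 = 0.0065
  ovoid-seedpod: (5 − 5.75)² / 5.75 = 0.0978
χ² = 0.0065 + 0.0978 = 0.1043 ≈ 0.104

0.104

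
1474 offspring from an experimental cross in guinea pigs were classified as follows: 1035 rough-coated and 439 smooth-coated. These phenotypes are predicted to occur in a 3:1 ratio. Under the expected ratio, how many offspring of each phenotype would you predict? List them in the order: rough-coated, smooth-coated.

1105.5, 368.5

The 3:1 ratio has 4 parts, so with N = 1474 the expected counts are:
  rough-coated: 1474 × 3/4 = 1105.5
  smooth-coated: 1474 × 1/4 = 368.5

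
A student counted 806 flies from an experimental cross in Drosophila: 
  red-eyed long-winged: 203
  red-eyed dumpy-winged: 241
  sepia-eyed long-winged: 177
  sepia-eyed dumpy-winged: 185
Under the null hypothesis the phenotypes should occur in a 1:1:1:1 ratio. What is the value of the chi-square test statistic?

12.084

The 1:1:1:1 ratio has 4 parts, so with N = 806 the expected counts are:
  red-eyed long-winged: 806 × 1/4 = 201.5
  red-eyed dumpy-winged: 806 × 1/4 = 201.5
  sepia-eyed long-winged: 806 × 1/4 = 201.5
  sepia-eyed dumpy-winged: 806 × 1/4 = 201.5
χ² = Σ (O − E)² / E
  red-eyed long-winged: (203 − 201.5)² / 201.5 = 0.0112
  red-eyed dumpy-winged: (241 − 201.5)² / 201.5 = 7.7432
  sepia-eyed long-winged: (177 − 201.5)² / 201.5 = 2.9789
  sepia-eyed dumpy-winged: (185 − 201.5)² / 201.5 = 1.3511
χ² = 0.0112 + 7.7432 + 2.9789 + 1.3511 = 12.0844 ≈ 12.084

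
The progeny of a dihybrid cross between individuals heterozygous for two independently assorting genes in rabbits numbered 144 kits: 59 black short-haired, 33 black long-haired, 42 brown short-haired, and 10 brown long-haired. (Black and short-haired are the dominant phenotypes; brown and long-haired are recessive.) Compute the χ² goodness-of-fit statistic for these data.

A dihybrid F₂ with independent assortment and complete dominance at both loci gives a 9:3:3:1 phenotypic ratio.
Expected counts for N = 144 under a 9:3:3:1 ratio (total parts = 16):
  black short-haired: 144 × 9/16 = 81
  black long-haired: 144 × 3/16 = 27
  brown short-haired: 144 × 3/16 = 27
  brown long-haired: 144 × 1/16 = 9
χ² = Σ (O − E)² / E
  black short-haired: (59 − 81)² / 81 = 5.9753
  black long-haired: (33 − 27)² / 27 = 1.3333
  brown short-haired: (42 − 27)² / 27 = 8.3333
  brown long-haired: (10 − 9)² / 9 = 0.1111
χ² = 5.9753 + 1.3333 + 8.3333 + 0.1111 = 15.753

15.753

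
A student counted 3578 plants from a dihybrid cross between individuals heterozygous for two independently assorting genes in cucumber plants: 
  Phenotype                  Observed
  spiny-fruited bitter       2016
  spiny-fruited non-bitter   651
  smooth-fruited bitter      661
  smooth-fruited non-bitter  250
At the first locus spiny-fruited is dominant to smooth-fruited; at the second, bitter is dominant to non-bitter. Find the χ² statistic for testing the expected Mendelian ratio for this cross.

3.851

A dihybrid F₂ with independent assortment and complete dominance at both loci gives a 9:3:3:1 phenotypic ratio.
The 9:3:3:1 ratio has 16 parts, so with N = 3578 the expected counts are:
  spiny-fruited bitter: 3578 × 9/16 = 2012.625
  spiny-fruited non-bitter: 3578 × 3/16 = 670.875
  smooth-fruited bitter: 3578 × 3/16 = 670.875
  smooth-fruited non-bitter: 3578 × 1/16 = 223.625
χ² = Σ (O − E)² / E
  spiny-fruited bitter: (2016 − 2012.625)² / 2012.625 = 0.0057
  spiny-fruited non-bitter: (651 − 670.875)² / 670.875 = 0.5888
  smooth-fruited bitter: (661 − 670.875)² / 670.875 = 0.1454
  smooth-fruited non-bitter: (250 − 223.625)² / 223.625 = 3.1107
χ² = 0.0057 + 0.5888 + 0.1454 + 3.1107 = 3.8506 ≈ 3.851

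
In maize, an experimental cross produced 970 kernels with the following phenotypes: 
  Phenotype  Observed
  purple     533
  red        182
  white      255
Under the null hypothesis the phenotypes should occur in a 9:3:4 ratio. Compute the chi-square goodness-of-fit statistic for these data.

Under the 9:3:4 hypothesis (Σ ratio = 16, N = 970):
  purple: 970 × 9/16 = 545.625
  red: 970 × 3/16 = 181.875
  white: 970 × 4/16 = 242.5
χ² = Σ (O − E)² / E
  purple: (533 − 545.625)² / 545.625 = 0.2921
  red: (182 − 181.875)² / 181.875 = 0.0001
  white: (255 − 242.5)² / 242.5 = 0.6443
χ² = 0.2921 + 0.0001 + 0.6443 = 0.9365 ≈ 0.937

0.937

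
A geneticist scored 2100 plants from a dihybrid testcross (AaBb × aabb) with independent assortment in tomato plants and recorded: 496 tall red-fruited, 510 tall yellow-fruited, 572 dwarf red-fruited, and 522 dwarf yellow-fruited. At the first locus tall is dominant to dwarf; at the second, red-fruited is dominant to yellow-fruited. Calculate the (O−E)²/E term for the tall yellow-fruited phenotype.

A dihybrid testcross with independent assortment gives a 1:1:1:1 ratio.
Total ratio parts = 4. Expected numbers out of 2100:
  tall red-fruited: 2100 × 1/4 = 525
  tall yellow-fruited: 2100 × 1/4 = 525
  dwarf red-fruited: 2100 × 1/4 = 525
  dwarf yellow-fruited: 2100 × 1/4 = 525
Contribution of tall yellow-fruited: (510 − 525)² / 525 = 0.4286

0.429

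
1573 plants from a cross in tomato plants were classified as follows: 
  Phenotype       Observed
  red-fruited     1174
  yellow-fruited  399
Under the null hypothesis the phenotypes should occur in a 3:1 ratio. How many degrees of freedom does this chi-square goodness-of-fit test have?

A goodness-of-fit test with 2 phenotype classes has df = 2 − 1 = 1.

1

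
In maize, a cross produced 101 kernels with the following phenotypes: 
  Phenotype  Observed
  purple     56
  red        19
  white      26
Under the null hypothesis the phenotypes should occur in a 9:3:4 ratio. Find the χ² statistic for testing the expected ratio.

0.034

Total ratio parts = 16. Expected numbers out of 101:
  purple: 101 × 9/16 = 56.8125
  red: 101 × 3/16 = 18.9375
  white: 101 × 4/16 = 25.25
χ² = Σ (O − E)² / E
  purple: (56 − 56.8125)² / 56.8125 = 0.0116
  red: (19 − 18.9375)² / 18.9375 = 0.0002
  white: (26 − 25.25)² / 25.25 = 0.0223
χ² = 0.0116 + 0.0002 + 0.0223 = 0.0341 ≈ 0.034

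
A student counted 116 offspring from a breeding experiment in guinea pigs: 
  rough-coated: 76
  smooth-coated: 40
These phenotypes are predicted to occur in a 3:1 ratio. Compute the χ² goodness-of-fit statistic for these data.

5.563

Under the 3:1 hypothesis (Σ ratio = 4, N = 116):
  rough-coated: 116 × 3/4 = 87
  smooth-coated: 116 × 1/4 = 29
χ² = Σ (O − E)² / E
  rough-coated: (76 − 87)² / 87 = 1.3908
  smooth-coated: (40 − 29)² / 29 = 4.1724
χ² = 1.3908 + 4.1724 = 5.5632 ≈ 5.563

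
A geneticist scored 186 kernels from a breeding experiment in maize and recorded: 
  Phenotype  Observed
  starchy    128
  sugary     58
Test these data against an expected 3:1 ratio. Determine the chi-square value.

3.792

The 3:1 ratio has 4 parts, so with N = 186 the expected counts are:
  starchy: 186 × 3/4 = 139.5
  sugary: 186 × 1/4 = 46.5
χ² = Σ (O − E)² / E
  starchy: (128 − 139.5)² / 139.5 = 0.9480
  sugary: (58 − 46.5)² / 46.5 = 2.8441
χ² = 0.9480 + 2.8441 = 3.7921 ≈ 3.792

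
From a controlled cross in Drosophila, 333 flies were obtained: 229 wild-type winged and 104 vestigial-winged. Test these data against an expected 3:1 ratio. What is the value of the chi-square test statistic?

Under the 3:1 hypothesis (Σ ratio = 4, N = 333):
  wild-type winged: 333 × 3/4 = 249.75
  vestigial-winged: 333 × 1/4 = 83.25
χ² = Σ (O − E)² / E
  wild-type winged: (229 − 249.75)² / 249.75 = 1.7240
  vestigial-winged: (104 − 83.25)² / 83.25 = 5.1719
χ² = 1.7240 + 5.1719 = 6.8959 ≈ 6.896

6.896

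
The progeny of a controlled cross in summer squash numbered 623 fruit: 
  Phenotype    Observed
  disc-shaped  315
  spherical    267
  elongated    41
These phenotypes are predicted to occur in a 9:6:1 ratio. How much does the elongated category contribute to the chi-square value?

Under the 9:6:1 hypothesis (Σ ratio = 16, N = 623):
  disc-shaped: 623 × 9/16 = 350.4375
  spherical: 623 × 6/16 = 233.625
  elongated: 623 × 1/16 = 38.9375
Contribution of elongated: (41 − 38.9375)² / 38.9375 = 0.1092

0.109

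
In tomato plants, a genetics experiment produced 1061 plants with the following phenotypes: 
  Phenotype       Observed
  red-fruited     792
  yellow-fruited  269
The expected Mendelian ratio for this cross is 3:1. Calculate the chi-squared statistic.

0.071

The 3:1 ratio has 4 parts, so with N = 1061 the expected counts are:
  red-fruited: 1061 × 3/4 = 795.75
  yellow-fruited: 1061 × 1/4 = 265.25
χ² = Σ (O − E)² / E
  red-fruited: (792 − 795.75)² / 795.75 = 0.0177
  yellow-fruited: (269 − 265.25)² / 265.25 = 0.0530
χ² = 0.0177 + 0.0530 = 0.0707 ≈ 0.071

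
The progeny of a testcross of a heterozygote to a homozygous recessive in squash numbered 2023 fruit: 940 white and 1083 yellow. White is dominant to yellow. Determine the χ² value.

A testcross of a heterozygote (Aa × aa) gives a 1:1 phenotypic ratio.
The 1:1 ratio has 2 parts, so with N = 2023 the expected counts are:
  white: 2023 × 1/2 = 1011.5
  yellow: 2023 × 1/2 = 1011.5
χ² = Σ (O − E)² / E
  white: (940 − 1011.5)² / 1011.5 = 5.0541
  yellow: (1083 − 1011.5)² / 1011.5 = 5.0541
χ² = 5.0541 + 5.0541 = 10.1082 ≈ 10.108

10.108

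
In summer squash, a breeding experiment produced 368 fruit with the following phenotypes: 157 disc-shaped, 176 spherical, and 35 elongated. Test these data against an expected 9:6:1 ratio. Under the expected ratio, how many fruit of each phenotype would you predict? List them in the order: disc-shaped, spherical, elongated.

207, 138, 23

Expected counts for N = 368 under a 9:6:1 ratio (total parts = 16):
  disc-shaped: 368 × 9/16 = 207
  spherical: 368 × 6/16 = 138
  elongated: 368 × 1/16 = 23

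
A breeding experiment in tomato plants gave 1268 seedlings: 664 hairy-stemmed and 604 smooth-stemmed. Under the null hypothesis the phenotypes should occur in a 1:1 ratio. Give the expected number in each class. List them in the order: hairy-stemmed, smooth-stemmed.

Expected counts for N = 1268 under a 1:1 ratio (total parts = 2):
  hairy-stemmed: 1268 × 1/2 = 634
  smooth-stemmed: 1268 × 1/2 = 634

634, 634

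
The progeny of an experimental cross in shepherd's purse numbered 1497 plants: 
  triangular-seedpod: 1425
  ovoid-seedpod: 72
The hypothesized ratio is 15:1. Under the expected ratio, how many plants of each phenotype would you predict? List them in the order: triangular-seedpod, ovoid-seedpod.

Total ratio parts = 16. Expected numbers out of 1497:
  triangular-seedpod: 1497 × 15/16 = 1403.4375
  ovoid-seedpod: 1497 × 1/16 = 93.5625

1403.4375, 93.5625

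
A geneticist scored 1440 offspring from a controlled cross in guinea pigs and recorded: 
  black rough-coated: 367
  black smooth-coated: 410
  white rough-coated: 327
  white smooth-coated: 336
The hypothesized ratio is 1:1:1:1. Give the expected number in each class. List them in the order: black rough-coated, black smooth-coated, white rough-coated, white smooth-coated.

360, 360, 360, 360

Under the 1:1:1:1 hypothesis (Σ ratio = 4, N = 1440):
  black rough-coated: 1440 × 1/4 = 360
  black smooth-coated: 1440 × 1/4 = 360
  white rough-coated: 1440 × 1/4 = 360
  white smooth-coated: 1440 × 1/4 = 360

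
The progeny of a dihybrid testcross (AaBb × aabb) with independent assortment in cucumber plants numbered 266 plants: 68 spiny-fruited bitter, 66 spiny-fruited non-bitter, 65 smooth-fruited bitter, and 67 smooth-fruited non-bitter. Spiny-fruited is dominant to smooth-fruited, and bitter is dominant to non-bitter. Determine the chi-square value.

0.075

A dihybrid testcross with independent assortment gives a 1:1:1:1 ratio.
Under the 1:1:1:1 hypothesis (Σ ratio = 4, N = 266):
  spiny-fruited bitter: 266 × 1/4 = 66.5
  spiny-fruited non-bitter: 266 × 1/4 = 66.5
  smooth-fruited bitter: 266 × 1/4 = 66.5
  smooth-fruited non-bitter: 266 × 1/4 = 66.5
χ² = Σ (O − E)² / E
  spiny-fruited bitter: (68 − 66.5)² / 66.5 = 0.0338
  spiny-fruited non-bitter: (66 − 66.5)² / 66.5 = 0.0038
  smooth-fruited bitter: (65 − 66.5)² / 66.5 = 0.0338
  smooth-fruited non-bitter: (67 − 66.5)² / 66.5 = 0.0038
χ² = 0.0338 + 0.0038 + 0.0338 + 0.0038 = 0.0752 ≈ 0.075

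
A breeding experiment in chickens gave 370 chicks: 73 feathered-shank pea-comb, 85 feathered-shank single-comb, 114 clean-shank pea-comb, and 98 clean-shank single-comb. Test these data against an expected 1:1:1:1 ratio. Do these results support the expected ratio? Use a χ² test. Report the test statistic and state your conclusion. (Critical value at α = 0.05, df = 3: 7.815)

The 1:1:1:1 ratio has 4 parts, so with N = 370 the expected counts are:
  feathered-shank pea-comb: 370 × 1/4 = 92.5
  feathered-shank single-comb: 370 × 1/4 = 92.5
  clean-shank pea-comb: 370 × 1/4 = 92.5
  clean-shank single-comb: 370 × 1/4 = 92.5
χ² = Σ (O − E)² / E
  feathered-shank pea-comb: (73 − 92.5)² / 92.5 = 4.1108
  feathered-shank single-comb: (85 − 92.5)² / 92.5 = 0.6081
  clean-shank pea-comb: (114 − 92.5)² / 92.5 = 4.9973
  clean-shank single-comb: (98 − 92.5)² / 92.5 = 0.3270
χ² = 4.1108 + 0.6081 + 4.9973 + 0.3270 = 10.0432 ≈ 10.043
Degrees of freedom = 4 − 1 = 3; critical value at α = 0.05 is 7.815.
Since 10.043 > 7.815, we reject the null hypothesis — the data do not fit the 1:1:1:1 ratio.

10.043; not consistent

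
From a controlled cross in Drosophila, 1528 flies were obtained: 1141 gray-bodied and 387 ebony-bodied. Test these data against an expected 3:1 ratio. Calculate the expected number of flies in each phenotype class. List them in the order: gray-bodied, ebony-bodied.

1146, 382

Total ratio parts = 4. Expected numbers out of 1528:
  gray-bodied: 1528 × 3/4 = 1146
  ebony-bodied: 1528 × 1/4 = 382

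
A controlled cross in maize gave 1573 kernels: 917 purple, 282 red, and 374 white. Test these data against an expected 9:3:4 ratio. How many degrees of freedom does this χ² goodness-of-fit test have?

A goodness-of-fit test with 3 phenotype classes has df = 3 − 1 = 2.

2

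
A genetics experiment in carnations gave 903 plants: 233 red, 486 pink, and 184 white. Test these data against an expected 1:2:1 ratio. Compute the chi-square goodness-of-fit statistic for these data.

Under the 1:2:1 hypothesis (Σ ratio = 4, N = 903):
  red: 903 × 1/4 = 225.75
  pink: 903 × 2/4 = 451.5
  white: 903 × 1/4 = 225.75
χ² = Σ (O − E)² / E
  red: (233 − 225.75)² / 225.75 = 0.2328
  pink: (486 − 451.5)² / 451.5 = 2.6362
  white: (184 − 225.75)² / 225.75 = 7.7212
χ² = 0.2328 + 2.6362 + 7.7212 = 10.5902 ≈ 10.590

10.590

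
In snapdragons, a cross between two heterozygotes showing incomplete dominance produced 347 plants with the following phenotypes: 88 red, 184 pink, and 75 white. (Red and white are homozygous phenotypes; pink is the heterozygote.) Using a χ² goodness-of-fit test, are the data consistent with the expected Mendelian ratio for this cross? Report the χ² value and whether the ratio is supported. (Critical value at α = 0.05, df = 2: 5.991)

With incomplete dominance, a heterozygote × heterozygote cross gives a 1:2:1 phenotypic ratio.
Expected counts for N = 347 under a 1:2:1 ratio (total parts = 4):
  red: 347 × 1/4 = 86.75
  pink: 347 × 2/4 = 173.5
  white: 347 × 1/4 = 86.75
χ² = Σ (O − E)² / E
  red: (88 − 86.75)² / 86.75 = 0.0180
  pink: (184 − 173.5)² / 173.5 = 0.6354
  white: (75 − 86.75)² / 86.75 = 1.5915
χ² = 0.0180 + 0.6354 + 1.5915 = 2.2449 ≈ 2.245
Degrees of freedom = 3 − 1 = 2; critical value at α = 0.05 is 5.991.
Since 2.245 < 5.991, we fail to reject the null hypothesis — the data are consistent with the 1:2:1 ratio.

2.245; consistent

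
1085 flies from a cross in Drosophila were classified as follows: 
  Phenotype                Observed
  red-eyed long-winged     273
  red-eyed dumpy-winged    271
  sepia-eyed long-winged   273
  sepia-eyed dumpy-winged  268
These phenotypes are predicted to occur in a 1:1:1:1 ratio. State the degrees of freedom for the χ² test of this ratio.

A goodness-of-fit test with 4 phenotype classes has df = 4 − 1 = 3.

3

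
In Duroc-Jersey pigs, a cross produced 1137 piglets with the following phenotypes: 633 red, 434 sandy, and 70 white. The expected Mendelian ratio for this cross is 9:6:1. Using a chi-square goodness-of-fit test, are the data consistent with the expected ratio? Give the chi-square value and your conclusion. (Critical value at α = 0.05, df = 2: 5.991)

Total ratio parts = 16. Expected numbers out of 1137:
  red: 1137 × 9/16 = 639.5625
  sandy: 1137 × 6/16 = 426.375
  white: 1137 × 1/16 = 71.0625
χ² = Σ (O − E)² / E
  red: (633 − 639.5625)² / 639.5625 = 0.0673
  sandy: (434 − 426.375)² / 426.375 = 0.1364
  white: (70 − 71.0625)² / 71.0625 = 0.0159
χ² = 0.0673 + 0.1364 + 0.0159 = 0.2196 ≈ 0.220
Degrees of freedom = 3 − 1 = 2; critical value at α = 0.05 is 5.991.
Since 0.220 < 5.991, we fail to reject the null hypothesis — the data are consistent with the 9:6:1 ratio.

0.220; consistent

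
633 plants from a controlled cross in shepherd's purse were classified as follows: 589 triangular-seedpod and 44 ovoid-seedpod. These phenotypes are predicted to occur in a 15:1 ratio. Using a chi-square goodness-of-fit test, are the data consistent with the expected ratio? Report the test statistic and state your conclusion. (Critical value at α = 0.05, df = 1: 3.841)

Total ratio parts = 16. Expected numbers out of 633:
  triangular-seedpod: 633 × 15/16 = 593.4375
  ovoid-seedpod: 633 × 1/16 = 39.5625
χ² = Σ (O − E)² / E
  triangular-seedpod: (589 − 593.4375)² / 593.4375 = 0.0332
  ovoid-seedpod: (44 − 39.5625)² / 39.5625 = 0.4977
χ² = 0.0332 + 0.4977 = 0.5309 ≈ 0.531
Degrees of freedom = 2 − 1 = 1; critical value at α = 0.05 is 3.841.
Since 0.531 < 3.841, we fail to reject the null hypothesis — the data are consistent with the 15:1 ratio.

0.531; consistent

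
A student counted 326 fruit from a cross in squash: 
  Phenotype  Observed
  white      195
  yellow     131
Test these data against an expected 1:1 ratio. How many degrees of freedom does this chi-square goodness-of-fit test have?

1

A goodness-of-fit test with 2 phenotype classes has df = 2 − 1 = 1.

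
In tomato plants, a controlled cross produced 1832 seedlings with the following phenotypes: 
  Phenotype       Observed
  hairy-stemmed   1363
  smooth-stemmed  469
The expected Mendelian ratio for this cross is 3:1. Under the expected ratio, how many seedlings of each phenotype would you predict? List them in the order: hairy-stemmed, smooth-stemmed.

Under the 3:1 hypothesis (Σ ratio = 4, N = 1832):
  hairy-stemmed: 1832 × 3/4 = 1374
  smooth-stemmed: 1832 × 1/4 = 458

1374, 458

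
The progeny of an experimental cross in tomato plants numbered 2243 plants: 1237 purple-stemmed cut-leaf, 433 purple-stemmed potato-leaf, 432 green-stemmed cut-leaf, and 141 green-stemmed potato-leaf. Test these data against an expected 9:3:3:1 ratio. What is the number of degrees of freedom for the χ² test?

3

A goodness-of-fit test with 4 phenotype classes has df = 4 − 1 = 3.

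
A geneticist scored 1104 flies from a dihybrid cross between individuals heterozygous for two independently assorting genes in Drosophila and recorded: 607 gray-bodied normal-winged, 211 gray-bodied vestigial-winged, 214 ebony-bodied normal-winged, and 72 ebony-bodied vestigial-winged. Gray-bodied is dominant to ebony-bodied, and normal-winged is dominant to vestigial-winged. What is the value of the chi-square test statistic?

0.760

A dihybrid F₂ with independent assortment and complete dominance at both loci gives a 9:3:3:1 phenotypic ratio.
Total ratio parts = 16. Expected numbers out of 1104:
  gray-bodied normal-winged: 1104 × 9/16 = 621
  gray-bodied vestigial-winged: 1104 × 3/16 = 207
  ebony-bodied normal-winged: 1104 × 3/16 = 207
  ebony-bodied vestigial-winged: 1104 × 1/16 = 69
χ² = Σ (O − E)² / E
  gray-bodied normal-winged: (607 − 621)² / 621 = 0.3156
  gray-bodied vestigial-winged: (211 − 207)² / 207 = 0.0773
  ebony-bodied normal-winged: (214 − 207)² / 207 = 0.2367
  ebony-bodied vestigial-winged: (72 − 69)² / 69 = 0.1304
χ² = 0.3156 + 0.0773 + 0.2367 + 0.1304 = 0.760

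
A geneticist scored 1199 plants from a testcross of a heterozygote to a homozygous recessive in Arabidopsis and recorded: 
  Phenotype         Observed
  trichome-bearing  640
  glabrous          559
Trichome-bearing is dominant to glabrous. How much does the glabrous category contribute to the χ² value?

A testcross of a heterozygote (Aa × aa) gives a 1:1 phenotypic ratio.
Total ratio parts = 2. Expected numbers out of 1199:
  trichome-bearing: 1199 × 1/2 = 599.5
  glabrous: 1199 × 1/2 = 599.5
Contribution of glabrous: (559 − 599.5)² / 599.5 = 2.7360

2.736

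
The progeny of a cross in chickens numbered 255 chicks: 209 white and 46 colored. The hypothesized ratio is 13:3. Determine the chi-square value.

0.085

Total ratio parts = 16. Expected numbers out of 255:
  white: 255 × 13/16 = 207.1875
  colored: 255 × 3/16 = 47.8125
χ² = Σ (O − E)² / E
  white: (209 − 207.1875)² / 207.1875 = 0.0159
  colored: (46 − 47.8125)² / 47.8125 = 0.0687
χ² = 0.0159 + 0.0687 = 0.0846 ≈ 0.085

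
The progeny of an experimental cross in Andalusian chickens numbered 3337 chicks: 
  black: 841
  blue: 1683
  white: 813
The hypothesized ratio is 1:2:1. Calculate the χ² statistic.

Total ratio parts = 4. Expected numbers out of 3337:
  black: 3337 × 1/4 = 834.25
  blue: 3337 × 2/4 = 1668.5
  white: 3337 × 1/4 = 834.25
χ² = Σ (O − E)² / E
  black: (841 − 834.25)² / 834.25 = 0.0546
  blue: (1683 − 1668.5)² / 1668.5 = 0.1260
  white: (813 − 834.25)² / 834.25 = 0.5413
χ² = 0.0546 + 0.1260 + 0.5413 = 0.7219 ≈ 0.722

0.722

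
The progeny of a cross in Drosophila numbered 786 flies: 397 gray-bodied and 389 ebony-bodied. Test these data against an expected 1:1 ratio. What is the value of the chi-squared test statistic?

0.081

Under the 1:1 hypothesis (Σ ratio = 2, N = 786):
  gray-bodied: 786 × 1/2 = 393
  ebony-bodied: 786 × 1/2 = 393
χ² = Σ (O − E)² / E
  gray-bodied: (397 − 393)² / 393 = 0.0407
  ebony-bodied: (389 − 393)² / 393 = 0.0407
χ² = 0.0407 + 0.0407 = 0.0814 ≈ 0.081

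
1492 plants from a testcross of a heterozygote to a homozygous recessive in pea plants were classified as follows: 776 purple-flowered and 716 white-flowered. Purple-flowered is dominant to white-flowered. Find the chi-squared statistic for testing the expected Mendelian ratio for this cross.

A testcross of a heterozygote (Aa × aa) gives a 1:1 phenotypic ratio.
Under the 1:1 hypothesis (Σ ratio = 2, N = 1492):
  purple-flowered: 1492 × 1/2 = 746
  white-flowered: 1492 × 1/2 = 746
χ² = Σ (O − E)² / E
  purple-flowered: (776 − 746)² / 746 = 1.2064
  white-flowered: (716 − 746)² / 746 = 1.2064
χ² = 1.2064 + 1.2064 = 2.4128 ≈ 2.413

2.413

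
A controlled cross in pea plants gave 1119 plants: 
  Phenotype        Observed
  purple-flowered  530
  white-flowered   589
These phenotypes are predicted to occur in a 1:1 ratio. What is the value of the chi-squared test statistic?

3.111

Expected counts for N = 1119 under a 1:1 ratio (total parts = 2):
  purple-flowered: 1119 × 1/2 = 559.5
  white-flowered: 1119 × 1/2 = 559.5
χ² = Σ (O − E)² / E
  purple-flowered: (530 − 559.5)² / 559.5 = 1.5554
  white-flowered: (589 − 559.5)² / 559.5 = 1.5554
χ² = 1.5554 + 1.5554 = 3.1108 ≈ 3.111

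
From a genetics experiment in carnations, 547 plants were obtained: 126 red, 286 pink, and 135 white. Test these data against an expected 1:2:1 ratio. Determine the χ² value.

Total ratio parts = 4. Expected numbers out of 547:
  red: 547 × 1/4 = 136.75
  pink: 547 × 2/4 = 273.5
  white: 547 × 1/4 = 136.75
χ² = Σ (O − E)² / E
  red: (126 − 136.75)² / 136.75 = 0.8451
  pink: (286 − 273.5)² / 273.5 = 0.5713
  white: (135 − 136.75)² / 136.75 = 0.0224
χ² = 0.8451 + 0.5713 + 0.0224 = 1.4388 ≈ 1.439

1.439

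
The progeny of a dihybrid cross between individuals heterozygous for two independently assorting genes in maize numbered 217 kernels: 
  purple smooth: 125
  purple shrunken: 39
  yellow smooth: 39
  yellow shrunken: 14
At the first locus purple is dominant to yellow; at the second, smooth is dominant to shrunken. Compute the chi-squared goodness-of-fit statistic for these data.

A dihybrid F₂ with independent assortment and complete dominance at both loci gives a 9:3:3:1 phenotypic ratio.
Total ratio parts = 16. Expected numbers out of 217:
  purple smooth: 217 × 9/16 = 122.0625
  purple shrunken: 217 × 3/16 = 40.6875
  yellow smooth: 217 × 3/16 = 40.6875
  yellow shrunken: 217 × 1/16 = 13.5625
χ² = Σ (O − E)² / E
  purple smooth: (125 − 122.0625)² / 122.0625 = 0.0707
  purple shrunken: (39 − 40.6875)² / 40.6875 = 0.0700
  yellow smooth: (39 − 40.6875)² / 40.6875 = 0.0700
  yellow shrunken: (14 − 13.5625)² / 13.5625 = 0.0141
χ² = 0.0707 + 0.0700 + 0.0700 + 0.0141 = 0.2248 ≈ 0.225

0.225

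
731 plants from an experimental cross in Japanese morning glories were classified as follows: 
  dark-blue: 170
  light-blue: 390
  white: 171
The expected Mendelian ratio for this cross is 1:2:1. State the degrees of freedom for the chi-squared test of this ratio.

A goodness-of-fit test with 3 phenotype classes has df = 3 − 1 = 2.

2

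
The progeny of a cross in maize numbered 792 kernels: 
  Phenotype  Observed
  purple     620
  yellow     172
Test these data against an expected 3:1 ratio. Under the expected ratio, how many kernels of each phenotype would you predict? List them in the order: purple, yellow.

594, 198

Expected counts for N = 792 under a 3:1 ratio (total parts = 4):
  purple: 792 × 3/4 = 594
  yellow: 792 × 1/4 = 198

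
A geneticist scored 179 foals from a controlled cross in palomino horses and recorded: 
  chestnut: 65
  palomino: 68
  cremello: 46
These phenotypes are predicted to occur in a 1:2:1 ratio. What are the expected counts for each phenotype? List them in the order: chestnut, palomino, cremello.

44.75, 89.5, 44.75

Total ratio parts = 4. Expected numbers out of 179:
  chestnut: 179 × 1/4 = 44.75
  palomino: 179 × 2/4 = 89.5
  cremello: 179 × 1/4 = 44.75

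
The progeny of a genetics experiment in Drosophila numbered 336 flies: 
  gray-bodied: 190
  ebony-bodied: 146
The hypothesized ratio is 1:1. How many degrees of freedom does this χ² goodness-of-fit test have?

A goodness-of-fit test with 2 phenotype classes has df = 2 − 1 = 1.

1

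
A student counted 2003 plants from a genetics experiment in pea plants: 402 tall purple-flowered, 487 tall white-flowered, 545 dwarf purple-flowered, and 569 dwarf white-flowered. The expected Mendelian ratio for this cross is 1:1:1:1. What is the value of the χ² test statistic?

Under the 1:1:1:1 hypothesis (Σ ratio = 4, N = 2003):
  tall purple-flowered: 2003 × 1/4 = 500.75
  tall white-flowered: 2003 × 1/4 = 500.75
  dwarf purple-flowered: 2003 × 1/4 = 500.75
  dwarf white-flowered: 2003 × 1/4 = 500.75
χ² = Σ (O − E)² / E
  tall purple-flowered: (402 − 500.75)² / 500.75 = 19.4739
  tall white-flowered: (487 − 500.75)² / 500.75 = 0.3776
  dwarf purple-flowered: (545 − 500.75)² / 500.75 = 3.9103
  dwarf white-flowered: (569 − 500.75)² / 500.75 = 9.3022
χ² = 19.4739 + 0.3776 + 3.9103 + 9.3022 = 33.064

33.064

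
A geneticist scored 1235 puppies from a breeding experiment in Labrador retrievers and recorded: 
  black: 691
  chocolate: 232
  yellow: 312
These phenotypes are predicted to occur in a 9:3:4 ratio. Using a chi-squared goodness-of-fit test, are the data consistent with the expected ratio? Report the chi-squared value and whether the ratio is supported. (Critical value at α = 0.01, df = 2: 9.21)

Under the 9:3:4 hypothesis (Σ ratio = 16, N = 1235):
  black: 1235 × 9/16 = 694.6875
  chocolate: 1235 × 3/16 = 231.5625
  yellow: 1235 × 4/16 = 308.75
χ² = Σ (O − E)² / E
  black: (691 − 694.6875)² / 694.6875 = 0.0196
  chocolate: (232 − 231.5625)² / 231.5625 = 0.0008
  yellow: (312 − 308.75)² / 308.75 = 0.0342
χ² = 0.0196 + 0.0008 + 0.0342 = 0.0546 ≈ 0.055
Degrees of freedom = 3 − 1 = 2; critical value at α = 0.01 is 9.21.
Since 0.055 < 9.21, we fail to reject the null hypothesis — the data are consistent with the 9:3:4 ratio.

0.055; consistent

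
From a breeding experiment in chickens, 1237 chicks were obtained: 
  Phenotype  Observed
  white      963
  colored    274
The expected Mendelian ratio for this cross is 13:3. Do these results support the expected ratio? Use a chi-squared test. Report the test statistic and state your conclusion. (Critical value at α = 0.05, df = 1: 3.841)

Total ratio parts = 16. Expected numbers out of 1237:
  white: 1237 × 13/16 = 1005.0625
  colored: 1237 × 3/16 = 231.9375
χ² = Σ (O − E)² / E
  white: (963 − 1005.0625)² / 1005.0625 = 1.7603
  colored: (274 − 231.9375)² / 231.9375 = 7.6281
χ² = 1.7603 + 7.6281 = 9.3884 ≈ 9.388
Degrees of freedom = 2 − 1 = 1; critical value at α = 0.05 is 3.841.
Since 9.388 > 3.841, we reject the null hypothesis — the data do not fit the 13:3 ratio.

9.388; not consistent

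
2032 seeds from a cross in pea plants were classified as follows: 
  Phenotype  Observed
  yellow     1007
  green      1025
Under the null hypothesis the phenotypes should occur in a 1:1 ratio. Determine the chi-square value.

0.159

The 1:1 ratio has 2 parts, so with N = 2032 the expected counts are:
  yellow: 2032 × 1/2 = 1016
  green: 2032 × 1/2 = 1016
χ² = Σ (O − E)² / E
  yellow: (1007 − 1016)² / 1016 = 0.0797
  green: (1025 − 1016)² / 1016 = 0.0797
χ² = 0.0797 + 0.0797 = 0.1594 ≈ 0.159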